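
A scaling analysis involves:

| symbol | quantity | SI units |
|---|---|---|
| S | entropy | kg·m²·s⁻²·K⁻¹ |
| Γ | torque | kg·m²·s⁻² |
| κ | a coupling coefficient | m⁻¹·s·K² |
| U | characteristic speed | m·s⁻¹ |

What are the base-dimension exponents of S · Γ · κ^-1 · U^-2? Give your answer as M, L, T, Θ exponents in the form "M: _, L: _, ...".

M: 2, L: 3, T: -3, Θ: -3

Collect each base-dimension exponent across the product:
  M: (1) + (1) − (0) − 2·(0) = 2
  L: (2) + (2) − (-1) − 2·(1) = 3
  T: (-2) + (-2) − (1) − 2·(-1) = -3
  Θ: (-1) + (0) − (2) − 2·(0) = -3
So the dimensions are [M² L³ T⁻³ Θ⁻³].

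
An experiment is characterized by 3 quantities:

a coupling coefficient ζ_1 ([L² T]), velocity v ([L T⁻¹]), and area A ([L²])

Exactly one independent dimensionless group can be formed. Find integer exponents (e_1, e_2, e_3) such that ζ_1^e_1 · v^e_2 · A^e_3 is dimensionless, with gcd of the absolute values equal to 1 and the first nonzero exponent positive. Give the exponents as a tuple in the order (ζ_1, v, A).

(2, 2, -3)

L: e_1·(2) + e_2·(1) + e_3·(2) = 0
T: e_1·(1) + e_2·(-1) + e_3·(0) = 0
Solving this homogeneous linear system for the smallest-integer solution (first nonzero entry positive) gives (2, 2, -3).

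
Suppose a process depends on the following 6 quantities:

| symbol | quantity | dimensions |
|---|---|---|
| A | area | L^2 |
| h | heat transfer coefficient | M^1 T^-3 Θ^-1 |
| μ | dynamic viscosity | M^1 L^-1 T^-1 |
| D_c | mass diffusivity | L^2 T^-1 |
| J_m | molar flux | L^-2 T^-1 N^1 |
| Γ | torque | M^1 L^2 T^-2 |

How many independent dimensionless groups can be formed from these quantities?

There are 6 variables and 5 base dimensions (M, L, T, Θ, N).
The dimension matrix has rank 5.
Independent dimensionless groups: 6 − 5 = 1.

1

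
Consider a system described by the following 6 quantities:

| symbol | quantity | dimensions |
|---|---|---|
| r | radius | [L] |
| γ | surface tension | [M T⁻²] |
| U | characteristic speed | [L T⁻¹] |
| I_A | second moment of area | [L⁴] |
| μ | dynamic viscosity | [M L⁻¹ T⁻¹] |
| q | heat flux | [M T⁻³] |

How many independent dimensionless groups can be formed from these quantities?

3

There are 6 variables and 3 base dimensions (M, L, T).
The dimension matrix has rank 3.
Independent dimensionless groups: 6 − 3 = 3.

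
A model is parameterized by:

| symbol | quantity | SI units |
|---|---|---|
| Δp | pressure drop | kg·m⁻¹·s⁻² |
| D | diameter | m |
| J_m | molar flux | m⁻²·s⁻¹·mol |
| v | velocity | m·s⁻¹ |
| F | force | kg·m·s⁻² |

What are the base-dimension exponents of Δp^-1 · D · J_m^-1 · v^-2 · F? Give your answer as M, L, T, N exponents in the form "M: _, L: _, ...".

Collect each base-dimension exponent across the product:
  M: −(1) + (0) − (0) − 2·(0) + (1) = 0
  L: −(-1) + (1) − (-2) − 2·(1) + (1) = 3
  T: −(-2) + (0) − (-1) − 2·(-1) + (-2) = 3
  N: −(0) + (0) − (1) − 2·(0) + (0) = -1
So the dimensions are [L³ T³ N⁻¹].

M: 0, L: 3, T: 3, N: -1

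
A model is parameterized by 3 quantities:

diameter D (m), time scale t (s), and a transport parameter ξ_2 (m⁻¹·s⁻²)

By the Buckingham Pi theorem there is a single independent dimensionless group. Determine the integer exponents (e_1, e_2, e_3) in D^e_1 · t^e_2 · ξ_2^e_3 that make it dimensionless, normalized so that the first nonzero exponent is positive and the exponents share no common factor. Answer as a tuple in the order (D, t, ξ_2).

L: e_1·(1) + e_2·(0) + e_3·(-1) = 0
T: e_1·(0) + e_2·(1) + e_3·(-2) = 0
Solving this homogeneous linear system for the smallest-integer solution (first nonzero entry positive) gives (1, 2, 1).

(1, 2, 1)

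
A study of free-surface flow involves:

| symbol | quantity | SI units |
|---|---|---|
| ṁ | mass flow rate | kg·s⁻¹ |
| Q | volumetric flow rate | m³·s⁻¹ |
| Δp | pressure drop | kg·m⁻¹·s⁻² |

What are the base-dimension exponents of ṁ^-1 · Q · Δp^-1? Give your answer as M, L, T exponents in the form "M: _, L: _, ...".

M: -2, L: 4, T: 2

Collect each base-dimension exponent across the product:
  M: −(1) + (0) − (1) = -2
  L: −(0) + (3) − (-1) = 4
  T: −(-1) + (-1) − (-2) = 2
So the dimensions are [M⁻² L⁴ T²].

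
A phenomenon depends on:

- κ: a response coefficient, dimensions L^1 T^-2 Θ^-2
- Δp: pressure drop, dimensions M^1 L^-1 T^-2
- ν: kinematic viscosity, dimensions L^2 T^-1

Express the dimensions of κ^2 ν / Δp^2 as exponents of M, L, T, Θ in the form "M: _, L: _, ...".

M: -2, L: 6, T: -1, Θ: -4

Collect each base-dimension exponent across the product:
  M: 2·(0) − 2·(1) + (0) = -2
  L: 2·(1) − 2·(-1) + (2) = 6
  T: 2·(-2) − 2·(-2) + (-1) = -1
  Θ: 2·(-2) − 2·(0) + (0) = -4
So the dimensions are [M⁻² L⁶ T⁻¹ Θ⁻⁴].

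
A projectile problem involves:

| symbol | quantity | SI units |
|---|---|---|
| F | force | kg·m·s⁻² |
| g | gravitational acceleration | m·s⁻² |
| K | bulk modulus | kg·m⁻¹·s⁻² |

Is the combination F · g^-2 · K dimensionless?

Sum the exponent of each base dimension across the product:
  M: [F]_M − 2·[g]_M + [K]_M = (1) − 2·(0) + (1) = 2
  L: [F]_L − 2·[g]_L + [K]_L = (1) − 2·(1) + (-1) = -2
  T: [F]_T − 2·[g]_T + [K]_T = (-2) − 2·(-2) + (-2) = 0
Net dimensions [M² L⁻²] ≠ [1] — not dimensionless.

no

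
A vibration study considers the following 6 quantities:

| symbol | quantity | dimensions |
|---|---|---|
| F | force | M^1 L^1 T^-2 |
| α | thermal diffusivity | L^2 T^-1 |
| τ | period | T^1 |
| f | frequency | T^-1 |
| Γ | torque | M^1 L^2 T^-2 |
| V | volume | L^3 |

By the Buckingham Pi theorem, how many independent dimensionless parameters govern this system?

There are 6 variables and 3 base dimensions (M, L, T).
The dimension matrix has rank 3.
Independent dimensionless groups: 6 − 3 = 3.

3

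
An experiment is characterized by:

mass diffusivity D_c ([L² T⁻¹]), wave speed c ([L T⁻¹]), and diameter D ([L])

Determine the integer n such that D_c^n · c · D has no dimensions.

Balance the L exponent: (2)·n from D_c, plus (1) + (1) = 2 from the rest, must sum to zero.
2n + 2 = 0, so n = -1.

-1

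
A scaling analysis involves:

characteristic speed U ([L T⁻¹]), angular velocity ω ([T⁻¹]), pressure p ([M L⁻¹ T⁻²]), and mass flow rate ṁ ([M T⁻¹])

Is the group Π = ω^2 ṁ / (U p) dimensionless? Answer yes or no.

Sum the exponent of each base dimension across the product:
  M: −[U]_M + 2·[ω]_M − [p]_M + [ṁ]_M = −(0) + 2·(0) − (1) + (1) = 0
  L: −[U]_L + 2·[ω]_L − [p]_L + [ṁ]_L = −(1) + 2·(0) − (-1) + (0) = 0
  T: −[U]_T + 2·[ω]_T − [p]_T + [ṁ]_T = −(-1) + 2·(-1) − (-2) + (-1) = 0
  I: −[U]_I + 2·[ω]_I − [p]_I + [ṁ]_I = −(0) + 2·(0) − (0) + (0) = 0
All base exponents vanish — dimensionless.

yes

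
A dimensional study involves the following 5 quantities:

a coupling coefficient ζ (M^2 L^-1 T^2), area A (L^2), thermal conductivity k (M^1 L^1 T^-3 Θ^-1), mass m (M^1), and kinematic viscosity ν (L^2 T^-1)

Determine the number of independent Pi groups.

There are 5 variables and 4 base dimensions (M, L, T, Θ).
The dimension matrix has rank 4.
Independent dimensionless groups: 5 − 4 = 1.

1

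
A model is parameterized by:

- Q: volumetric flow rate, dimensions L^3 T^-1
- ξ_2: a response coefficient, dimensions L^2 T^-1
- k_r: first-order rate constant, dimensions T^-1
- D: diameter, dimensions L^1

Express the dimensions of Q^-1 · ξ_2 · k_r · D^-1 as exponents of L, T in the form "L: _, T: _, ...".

L: -2, T: -1

Collect each base-dimension exponent across the product:
  L: −(3) + (2) + (0) − (1) = -2
  T: −(-1) + (-1) + (-1) − (0) = -1
So the dimensions are [L⁻² T⁻¹].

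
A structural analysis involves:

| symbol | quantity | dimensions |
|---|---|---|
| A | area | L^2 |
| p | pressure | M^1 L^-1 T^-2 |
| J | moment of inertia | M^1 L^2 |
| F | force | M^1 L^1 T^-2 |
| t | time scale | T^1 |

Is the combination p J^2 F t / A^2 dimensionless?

Sum the exponent of each base dimension across the product:
  M: −2·[A]_M + [p]_M + 2·[J]_M + [F]_M + [t]_M = −2·(0) + (1) + 2·(1) + (1) + (0) = 4
  L: −2·[A]_L + [p]_L + 2·[J]_L + [F]_L + [t]_L = −2·(2) + (-1) + 2·(2) + (1) + (0) = 0
  T: −2·[A]_T + [p]_T + 2·[J]_T + [F]_T + [t]_T = −2·(0) + (-2) + 2·(0) + (-2) + (1) = -3
Net dimensions [M⁴ T⁻³] ≠ [1] — not dimensionless.

no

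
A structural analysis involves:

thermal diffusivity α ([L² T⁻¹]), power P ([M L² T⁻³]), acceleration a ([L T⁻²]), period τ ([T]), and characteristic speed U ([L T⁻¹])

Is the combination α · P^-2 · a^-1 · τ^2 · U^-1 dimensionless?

Sum the exponent of each base dimension across the product:
  M: [α]_M − 2·[P]_M − [a]_M + 2·[τ]_M − [U]_M = (0) − 2·(1) − (0) + 2·(0) − (0) = -2
  L: [α]_L − 2·[P]_L − [a]_L + 2·[τ]_L − [U]_L = (2) − 2·(2) − (1) + 2·(0) − (1) = -4
  T: [α]_T − 2·[P]_T − [a]_T + 2·[τ]_T − [U]_T = (-1) − 2·(-3) − (-2) + 2·(1) − (-1) = 10
Net dimensions [M⁻² L⁻⁴ T¹⁰] ≠ [1] — not dimensionless.

no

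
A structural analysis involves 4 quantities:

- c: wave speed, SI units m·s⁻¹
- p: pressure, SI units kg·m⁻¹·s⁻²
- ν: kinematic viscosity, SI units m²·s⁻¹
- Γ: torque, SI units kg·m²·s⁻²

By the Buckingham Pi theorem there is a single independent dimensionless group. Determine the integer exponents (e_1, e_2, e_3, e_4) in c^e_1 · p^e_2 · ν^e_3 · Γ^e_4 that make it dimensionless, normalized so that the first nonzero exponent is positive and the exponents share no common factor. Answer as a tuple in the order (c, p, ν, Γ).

M: e_1·(0) + e_2·(1) + e_3·(0) + e_4·(1) = 0
L: e_1·(1) + e_2·(-1) + e_3·(2) + e_4·(2) = 0
T: e_1·(-1) + e_2·(-2) + e_3·(-1) + e_4·(-2) = 0
Solving this homogeneous linear system for the smallest-integer solution (first nonzero entry positive) gives (3, -1, -3, 1).

(3, -1, -3, 1)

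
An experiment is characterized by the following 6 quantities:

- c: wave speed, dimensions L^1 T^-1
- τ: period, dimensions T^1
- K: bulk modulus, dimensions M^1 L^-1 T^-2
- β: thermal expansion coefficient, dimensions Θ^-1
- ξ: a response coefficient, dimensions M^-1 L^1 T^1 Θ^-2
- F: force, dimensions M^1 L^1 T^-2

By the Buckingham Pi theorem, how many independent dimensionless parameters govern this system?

2

There are 6 variables and 4 base dimensions (M, L, T, Θ).
The dimension matrix has rank 4.
Independent dimensionless groups: 6 − 4 = 2.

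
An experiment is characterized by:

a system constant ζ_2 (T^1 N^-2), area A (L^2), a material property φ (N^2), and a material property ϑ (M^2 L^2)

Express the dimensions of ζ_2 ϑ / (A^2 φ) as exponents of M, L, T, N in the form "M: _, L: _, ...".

Collect each base-dimension exponent across the product:
  M: (0) − 2·(0) − (0) + (2) = 2
  L: (0) − 2·(2) − (0) + (2) = -2
  T: (1) − 2·(0) − (0) + (0) = 1
  N: (-2) − 2·(0) − (2) + (0) = -4
So the dimensions are [M² L⁻² T N⁻⁴].

M: 2, L: -2, T: 1, N: -4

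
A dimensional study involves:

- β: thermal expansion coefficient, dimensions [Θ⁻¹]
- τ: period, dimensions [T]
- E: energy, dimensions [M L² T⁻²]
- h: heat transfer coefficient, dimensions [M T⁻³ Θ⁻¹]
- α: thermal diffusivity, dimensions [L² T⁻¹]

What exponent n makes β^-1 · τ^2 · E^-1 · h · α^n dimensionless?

Balance the L exponent: (2)·n from α, plus −(0) + 2·(0) − (2) + (0) = -2 from the rest, must sum to zero.
2n − 2 = 0, so n = 1.

1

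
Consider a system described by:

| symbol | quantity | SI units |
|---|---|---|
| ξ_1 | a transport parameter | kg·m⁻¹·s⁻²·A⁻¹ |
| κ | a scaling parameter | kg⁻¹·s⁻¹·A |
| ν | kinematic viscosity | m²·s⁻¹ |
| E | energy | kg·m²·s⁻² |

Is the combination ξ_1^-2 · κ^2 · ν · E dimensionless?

no

Sum the exponent of each base dimension across the product:
  M: −2·[ξ_1]_M + 2·[κ]_M + [ν]_M + [E]_M = −2·(1) + 2·(-1) + (0) + (1) = -3
  L: −2·[ξ_1]_L + 2·[κ]_L + [ν]_L + [E]_L = −2·(-1) + 2·(0) + (2) + (2) = 6
  T: −2·[ξ_1]_T + 2·[κ]_T + [ν]_T + [E]_T = −2·(-2) + 2·(-1) + (-1) + (-2) = -1
  I: −2·[ξ_1]_I + 2·[κ]_I + [ν]_I + [E]_I = −2·(-1) + 2·(1) + (0) + (0) = 4
Net dimensions [M⁻³ L⁶ T⁻¹ I⁴] ≠ [1] — not dimensionless.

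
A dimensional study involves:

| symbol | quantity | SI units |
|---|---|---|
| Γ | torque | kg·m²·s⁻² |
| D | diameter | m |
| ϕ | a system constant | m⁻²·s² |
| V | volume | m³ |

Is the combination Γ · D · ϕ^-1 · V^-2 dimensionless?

no

Sum the exponent of each base dimension across the product:
  M: [Γ]_M + [D]_M − [ϕ]_M − 2·[V]_M = (1) + (0) − (0) − 2·(0) = 1
  L: [Γ]_L + [D]_L − [ϕ]_L − 2·[V]_L = (2) + (1) − (-2) − 2·(3) = -1
  T: [Γ]_T + [D]_T − [ϕ]_T − 2·[V]_T = (-2) + (0) − (2) − 2·(0) = -4
Net dimensions [M L⁻¹ T⁻⁴] ≠ [1] — not dimensionless.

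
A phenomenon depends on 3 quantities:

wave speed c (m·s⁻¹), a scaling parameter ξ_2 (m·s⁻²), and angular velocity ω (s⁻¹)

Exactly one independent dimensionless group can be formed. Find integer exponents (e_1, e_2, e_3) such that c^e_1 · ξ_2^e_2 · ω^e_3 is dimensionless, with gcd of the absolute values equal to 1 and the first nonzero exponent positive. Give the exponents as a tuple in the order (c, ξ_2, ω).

L: e_1·(1) + e_2·(1) + e_3·(0) = 0
T: e_1·(-1) + e_2·(-2) + e_3·(-1) = 0
Solving this homogeneous linear system for the smallest-integer solution (first nonzero entry positive) gives (1, -1, 1).

(1, -1, 1)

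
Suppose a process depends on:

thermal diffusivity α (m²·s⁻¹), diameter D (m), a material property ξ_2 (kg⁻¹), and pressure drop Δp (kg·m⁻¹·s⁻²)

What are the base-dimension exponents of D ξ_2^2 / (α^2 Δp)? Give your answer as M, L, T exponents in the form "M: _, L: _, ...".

M: -3, L: -2, T: 4

Collect each base-dimension exponent across the product:
  M: −2·(0) + (0) + 2·(-1) − (1) = -3
  L: −2·(2) + (1) + 2·(0) − (-1) = -2
  T: −2·(-1) + (0) + 2·(0) − (-2) = 4
So the dimensions are [M⁻³ L⁻² T⁴].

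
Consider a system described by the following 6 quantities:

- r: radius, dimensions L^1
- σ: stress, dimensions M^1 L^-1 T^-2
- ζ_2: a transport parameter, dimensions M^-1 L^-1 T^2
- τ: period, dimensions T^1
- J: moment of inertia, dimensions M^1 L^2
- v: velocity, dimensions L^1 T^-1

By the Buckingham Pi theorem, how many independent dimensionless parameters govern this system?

There are 6 variables and 3 base dimensions (M, L, T).
The dimension matrix has rank 3.
Independent dimensionless groups: 6 − 3 = 3.

3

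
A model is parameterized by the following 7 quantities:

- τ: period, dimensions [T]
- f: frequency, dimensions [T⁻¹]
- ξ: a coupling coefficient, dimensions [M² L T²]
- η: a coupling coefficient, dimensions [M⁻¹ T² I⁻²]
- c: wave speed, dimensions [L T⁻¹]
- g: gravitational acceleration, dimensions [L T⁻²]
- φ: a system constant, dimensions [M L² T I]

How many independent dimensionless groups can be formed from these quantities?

3

There are 7 variables and 4 base dimensions (M, L, T, I).
The dimension matrix has rank 4.
Independent dimensionless groups: 7 − 4 = 3.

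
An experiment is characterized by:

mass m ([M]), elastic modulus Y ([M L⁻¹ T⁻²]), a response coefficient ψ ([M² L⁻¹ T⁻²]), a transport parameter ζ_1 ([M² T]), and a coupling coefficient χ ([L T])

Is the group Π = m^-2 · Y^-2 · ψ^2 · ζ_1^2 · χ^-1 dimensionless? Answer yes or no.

Sum the exponent of each base dimension across the product:
  M: −2·[m]_M − 2·[Y]_M + 2·[ψ]_M + 2·[ζ_1]_M − [χ]_M = −2·(1) − 2·(1) + 2·(2) + 2·(2) − (0) = 4
  L: −2·[m]_L − 2·[Y]_L + 2·[ψ]_L + 2·[ζ_1]_L − [χ]_L = −2·(0) − 2·(-1) + 2·(-1) + 2·(0) − (1) = -1
  T: −2·[m]_T − 2·[Y]_T + 2·[ψ]_T + 2·[ζ_1]_T − [χ]_T = −2·(0) − 2·(-2) + 2·(-2) + 2·(1) − (1) = 1
Net dimensions [M⁴ L⁻¹ T] ≠ [1] — not dimensionless.

no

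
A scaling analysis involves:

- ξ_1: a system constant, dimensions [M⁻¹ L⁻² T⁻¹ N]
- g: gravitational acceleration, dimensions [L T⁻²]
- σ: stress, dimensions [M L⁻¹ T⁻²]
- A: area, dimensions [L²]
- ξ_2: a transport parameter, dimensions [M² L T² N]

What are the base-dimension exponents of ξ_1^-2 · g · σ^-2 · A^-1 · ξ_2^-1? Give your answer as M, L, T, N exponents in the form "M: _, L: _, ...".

Collect each base-dimension exponent across the product:
  M: −2·(-1) + (0) − 2·(1) − (0) − (2) = -2
  L: −2·(-2) + (1) − 2·(-1) − (2) − (1) = 4
  T: −2·(-1) + (-2) − 2·(-2) − (0) − (2) = 2
  N: −2·(1) + (0) − 2·(0) − (0) − (1) = -3
So the dimensions are [M⁻² L⁴ T² N⁻³].

M: -2, L: 4, T: 2, N: -3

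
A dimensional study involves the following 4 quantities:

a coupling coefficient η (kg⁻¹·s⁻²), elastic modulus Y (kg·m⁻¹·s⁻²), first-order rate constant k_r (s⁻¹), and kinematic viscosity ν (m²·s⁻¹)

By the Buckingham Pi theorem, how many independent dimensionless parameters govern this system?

There are 4 variables and 3 base dimensions (M, L, T).
The dimension matrix has rank 3.
Independent dimensionless groups: 4 − 3 = 1.

1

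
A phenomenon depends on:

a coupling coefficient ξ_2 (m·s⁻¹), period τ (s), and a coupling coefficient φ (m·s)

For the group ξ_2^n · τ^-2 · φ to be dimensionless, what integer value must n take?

Balance the L exponent: (1)·n from ξ_2, plus −2·(0) + (1) = 1 from the rest, must sum to zero.
n + 1 = 0, so n = -1.

-1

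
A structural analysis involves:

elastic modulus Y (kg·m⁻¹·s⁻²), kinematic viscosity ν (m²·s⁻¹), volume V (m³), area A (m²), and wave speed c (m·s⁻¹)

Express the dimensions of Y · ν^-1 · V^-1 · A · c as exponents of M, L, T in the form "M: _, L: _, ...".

M: 1, L: -3, T: -2

Collect each base-dimension exponent across the product:
  M: (1) − (0) − (0) + (0) + (0) = 1
  L: (-1) − (2) − (3) + (2) + (1) = -3
  T: (-2) − (-1) − (0) + (0) + (-1) = -2
So the dimensions are [M L⁻³ T⁻²].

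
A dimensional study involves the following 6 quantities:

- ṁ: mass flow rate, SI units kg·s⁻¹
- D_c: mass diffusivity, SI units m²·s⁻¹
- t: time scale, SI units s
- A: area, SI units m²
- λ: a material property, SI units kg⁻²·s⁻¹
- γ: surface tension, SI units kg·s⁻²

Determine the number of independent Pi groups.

3

There are 6 variables and 3 base dimensions (M, L, T).
The dimension matrix has rank 3.
Independent dimensionless groups: 6 − 3 = 3.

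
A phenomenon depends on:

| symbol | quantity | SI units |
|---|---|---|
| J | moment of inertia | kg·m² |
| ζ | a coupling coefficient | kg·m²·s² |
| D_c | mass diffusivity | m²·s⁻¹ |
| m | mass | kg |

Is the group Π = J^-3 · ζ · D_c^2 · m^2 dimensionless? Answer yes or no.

Sum the exponent of each base dimension across the product:
  M: −3·[J]_M + [ζ]_M + 2·[D_c]_M + 2·[m]_M = −3·(1) + (1) + 2·(0) + 2·(1) = 0
  L: −3·[J]_L + [ζ]_L + 2·[D_c]_L + 2·[m]_L = −3·(2) + (2) + 2·(2) + 2·(0) = 0
  T: −3·[J]_T + [ζ]_T + 2·[D_c]_T + 2·[m]_T = −3·(0) + (2) + 2·(-1) + 2·(0) = 0
All base exponents vanish — dimensionless.

yes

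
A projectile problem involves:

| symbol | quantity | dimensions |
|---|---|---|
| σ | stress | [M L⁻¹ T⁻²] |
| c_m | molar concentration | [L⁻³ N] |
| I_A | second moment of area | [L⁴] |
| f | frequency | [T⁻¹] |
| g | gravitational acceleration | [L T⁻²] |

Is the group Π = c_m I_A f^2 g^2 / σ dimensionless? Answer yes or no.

no

Sum the exponent of each base dimension across the product:
  M: −[σ]_M + [c_m]_M + [I_A]_M + 2·[f]_M + 2·[g]_M = −(1) + (0) + (0) + 2·(0) + 2·(0) = -1
  L: −[σ]_L + [c_m]_L + [I_A]_L + 2·[f]_L + 2·[g]_L = −(-1) + (-3) + (4) + 2·(0) + 2·(1) = 4
  T: −[σ]_T + [c_m]_T + [I_A]_T + 2·[f]_T + 2·[g]_T = −(-2) + (0) + (0) + 2·(-1) + 2·(-2) = -4
  N: −[σ]_N + [c_m]_N + [I_A]_N + 2·[f]_N + 2·[g]_N = −(0) + (1) + (0) + 2·(0) + 2·(0) = 1
Net dimensions [M⁻¹ L⁴ T⁻⁴ N] ≠ [1] — not dimensionless.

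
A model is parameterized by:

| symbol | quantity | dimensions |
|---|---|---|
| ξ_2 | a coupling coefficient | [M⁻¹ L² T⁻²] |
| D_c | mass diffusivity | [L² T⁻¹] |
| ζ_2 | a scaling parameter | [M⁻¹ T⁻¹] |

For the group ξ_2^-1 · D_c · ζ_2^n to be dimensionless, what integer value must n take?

1

Balance the M exponent: (-1)·n from ζ_2, plus −(-1) + (0) = 1 from the rest, must sum to zero.
−n + 1 = 0, so n = 1.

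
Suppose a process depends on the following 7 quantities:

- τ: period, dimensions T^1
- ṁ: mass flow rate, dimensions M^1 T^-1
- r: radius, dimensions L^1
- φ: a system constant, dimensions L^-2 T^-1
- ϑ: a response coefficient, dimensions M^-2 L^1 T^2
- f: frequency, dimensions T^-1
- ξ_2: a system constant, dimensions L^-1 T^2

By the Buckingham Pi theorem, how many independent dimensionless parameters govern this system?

4

There are 7 variables and 3 base dimensions (M, L, T).
The dimension matrix has rank 3.
Independent dimensionless groups: 7 − 3 = 4.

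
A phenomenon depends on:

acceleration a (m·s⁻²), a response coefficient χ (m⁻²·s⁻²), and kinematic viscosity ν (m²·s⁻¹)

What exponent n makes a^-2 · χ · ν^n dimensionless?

2

Balance the L exponent: (2)·n from ν, plus −2·(1) + (-2) = -4 from the rest, must sum to zero.
2n − 4 = 0, so n = 2.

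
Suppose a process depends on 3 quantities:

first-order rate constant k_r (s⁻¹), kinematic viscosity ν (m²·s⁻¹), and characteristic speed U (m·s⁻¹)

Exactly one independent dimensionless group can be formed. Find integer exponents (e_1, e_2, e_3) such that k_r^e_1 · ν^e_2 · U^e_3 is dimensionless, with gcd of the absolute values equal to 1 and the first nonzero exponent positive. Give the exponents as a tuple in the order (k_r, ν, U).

(1, 1, -2)

L: e_1·(0) + e_2·(2) + e_3·(1) = 0
T: e_1·(-1) + e_2·(-1) + e_3·(-1) = 0
Solving this homogeneous linear system for the smallest-integer solution (first nonzero entry positive) gives (1, 1, -2).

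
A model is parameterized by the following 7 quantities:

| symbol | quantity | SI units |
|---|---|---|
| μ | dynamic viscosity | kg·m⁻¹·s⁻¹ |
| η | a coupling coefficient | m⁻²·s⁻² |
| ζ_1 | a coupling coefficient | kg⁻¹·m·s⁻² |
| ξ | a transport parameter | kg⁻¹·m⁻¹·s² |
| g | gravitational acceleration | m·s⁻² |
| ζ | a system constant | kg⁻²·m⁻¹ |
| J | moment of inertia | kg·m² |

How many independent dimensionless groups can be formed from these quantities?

4

There are 7 variables and 3 base dimensions (M, L, T).
The dimension matrix has rank 3.
Independent dimensionless groups: 7 − 3 = 4.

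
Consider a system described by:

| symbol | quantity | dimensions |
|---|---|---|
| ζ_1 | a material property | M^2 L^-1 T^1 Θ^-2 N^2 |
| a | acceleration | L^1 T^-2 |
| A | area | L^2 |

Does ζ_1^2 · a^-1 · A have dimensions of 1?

Sum the exponent of each base dimension across the product:
  M: 2·[ζ_1]_M − [a]_M + [A]_M = 2·(2) − (0) + (0) = 4
  L: 2·[ζ_1]_L − [a]_L + [A]_L = 2·(-1) − (1) + (2) = -1
  T: 2·[ζ_1]_T − [a]_T + [A]_T = 2·(1) − (-2) + (0) = 4
  Θ: 2·[ζ_1]_Θ − [a]_Θ + [A]_Θ = 2·(-2) − (0) + (0) = -4
  N: 2·[ζ_1]_N − [a]_N + [A]_N = 2·(2) − (0) + (0) = 4
Net dimensions [M⁴ L⁻¹ T⁴ Θ⁻⁴ N⁴] ≠ [1] — not dimensionless.

no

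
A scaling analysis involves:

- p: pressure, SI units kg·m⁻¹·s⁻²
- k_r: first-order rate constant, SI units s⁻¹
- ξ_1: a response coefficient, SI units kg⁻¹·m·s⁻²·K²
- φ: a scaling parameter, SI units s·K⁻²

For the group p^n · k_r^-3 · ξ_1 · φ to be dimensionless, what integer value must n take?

1

Balance the M exponent: (1)·n from p, plus −3·(0) + (-1) + (0) = -1 from the rest, must sum to zero.
n − 1 = 0, so n = 1.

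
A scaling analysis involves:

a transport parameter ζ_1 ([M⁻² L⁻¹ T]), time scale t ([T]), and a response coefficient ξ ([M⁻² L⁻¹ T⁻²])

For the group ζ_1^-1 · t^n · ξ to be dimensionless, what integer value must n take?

3

Balance the T exponent: (1)·n from t, plus −(1) + (-2) = -3 from the rest, must sum to zero.
n − 3 = 0, so n = 3.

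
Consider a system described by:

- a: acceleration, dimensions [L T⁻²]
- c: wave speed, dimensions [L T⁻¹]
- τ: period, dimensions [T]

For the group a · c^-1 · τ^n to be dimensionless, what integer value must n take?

Balance the T exponent: (1)·n from τ, plus (-2) − (-1) = -1 from the rest, must sum to zero.
n − 1 = 0, so n = 1.

1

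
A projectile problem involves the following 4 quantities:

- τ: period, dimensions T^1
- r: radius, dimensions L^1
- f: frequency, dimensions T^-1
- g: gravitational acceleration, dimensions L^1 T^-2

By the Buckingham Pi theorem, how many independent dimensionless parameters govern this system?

There are 4 variables and 2 base dimensions (L, T).
The dimension matrix has rank 2.
Independent dimensionless groups: 4 − 2 = 2.

2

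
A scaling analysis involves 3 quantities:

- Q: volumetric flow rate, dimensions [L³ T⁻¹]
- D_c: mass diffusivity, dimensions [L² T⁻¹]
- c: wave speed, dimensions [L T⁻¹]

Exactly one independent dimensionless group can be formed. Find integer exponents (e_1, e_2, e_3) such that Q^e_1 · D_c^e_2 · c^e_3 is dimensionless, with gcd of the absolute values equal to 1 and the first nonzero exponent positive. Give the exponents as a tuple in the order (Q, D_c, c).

L: e_1·(3) + e_2·(2) + e_3·(1) = 0
T: e_1·(-1) + e_2·(-1) + e_3·(-1) = 0
Solving this homogeneous linear system for the smallest-integer solution (first nonzero entry positive) gives (1, -2, 1).

(1, -2, 1)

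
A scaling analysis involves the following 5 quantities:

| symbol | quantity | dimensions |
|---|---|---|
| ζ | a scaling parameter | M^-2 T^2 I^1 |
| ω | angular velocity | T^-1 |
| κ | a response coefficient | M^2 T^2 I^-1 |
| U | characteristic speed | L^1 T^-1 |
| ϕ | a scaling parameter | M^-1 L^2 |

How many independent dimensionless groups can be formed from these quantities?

1

There are 5 variables and 4 base dimensions (M, L, T, I).
The dimension matrix has rank 4.
Independent dimensionless groups: 5 − 4 = 1.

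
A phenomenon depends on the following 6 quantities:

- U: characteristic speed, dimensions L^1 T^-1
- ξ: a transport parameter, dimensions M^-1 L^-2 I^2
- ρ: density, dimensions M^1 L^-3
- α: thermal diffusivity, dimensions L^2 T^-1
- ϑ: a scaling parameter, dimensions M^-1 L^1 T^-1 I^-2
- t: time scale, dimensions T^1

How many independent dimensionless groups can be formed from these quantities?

There are 6 variables and 4 base dimensions (M, L, T, I).
The dimension matrix has rank 4.
Independent dimensionless groups: 6 − 4 = 2.

2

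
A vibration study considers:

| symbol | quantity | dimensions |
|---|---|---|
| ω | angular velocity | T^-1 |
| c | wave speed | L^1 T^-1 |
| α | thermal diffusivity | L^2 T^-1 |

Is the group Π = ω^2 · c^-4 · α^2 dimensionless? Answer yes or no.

yes

Sum the exponent of each base dimension across the product:
  L: 2·[ω]_L − 4·[c]_L + 2·[α]_L = 2·(0) − 4·(1) + 2·(2) = 0
  T: 2·[ω]_T − 4·[c]_T + 2·[α]_T = 2·(-1) − 4·(-1) + 2·(-1) = 0
All base exponents vanish — dimensionless.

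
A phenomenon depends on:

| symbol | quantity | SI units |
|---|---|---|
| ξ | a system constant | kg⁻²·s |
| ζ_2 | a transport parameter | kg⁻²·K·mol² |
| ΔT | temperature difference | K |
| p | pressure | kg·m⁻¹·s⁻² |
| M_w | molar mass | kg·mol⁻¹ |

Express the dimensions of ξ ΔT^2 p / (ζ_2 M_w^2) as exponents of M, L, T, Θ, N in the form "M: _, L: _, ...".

M: -1, L: -1, T: -1, Θ: 1, N: 0

Collect each base-dimension exponent across the product:
  M: (-2) − (-2) + 2·(0) + (1) − 2·(1) = -1
  L: (0) − (0) + 2·(0) + (-1) − 2·(0) = -1
  T: (1) − (0) + 2·(0) + (-2) − 2·(0) = -1
  Θ: (0) − (1) + 2·(1) + (0) − 2·(0) = 1
  N: (0) − (2) + 2·(0) + (0) − 2·(-1) = 0
So the dimensions are [M⁻¹ L⁻¹ T⁻¹ Θ].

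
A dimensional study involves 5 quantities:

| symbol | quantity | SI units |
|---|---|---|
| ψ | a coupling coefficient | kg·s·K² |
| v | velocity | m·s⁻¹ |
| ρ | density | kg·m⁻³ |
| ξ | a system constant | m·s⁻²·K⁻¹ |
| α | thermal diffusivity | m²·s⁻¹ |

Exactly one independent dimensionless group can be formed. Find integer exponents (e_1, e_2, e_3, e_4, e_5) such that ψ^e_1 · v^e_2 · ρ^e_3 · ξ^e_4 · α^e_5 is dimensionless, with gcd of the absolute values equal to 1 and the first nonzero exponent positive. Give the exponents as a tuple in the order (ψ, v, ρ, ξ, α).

(1, -1, -1, 2, -2)

M: e_1·(1) + e_2·(0) + e_3·(1) + e_4·(0) + e_5·(0) = 0
L: e_1·(0) + e_2·(1) + e_3·(-3) + e_4·(1) + e_5·(2) = 0
T: e_1·(1) + e_2·(-1) + e_3·(0) + e_4·(-2) + e_5·(-1) = 0
Θ: e_1·(2) + e_2·(0) + e_3·(0) + e_4·(-1) + e_5·(0) = 0
Solving this homogeneous linear system for the smallest-integer solution (first nonzero entry positive) gives (1, -1, -1, 2, -2).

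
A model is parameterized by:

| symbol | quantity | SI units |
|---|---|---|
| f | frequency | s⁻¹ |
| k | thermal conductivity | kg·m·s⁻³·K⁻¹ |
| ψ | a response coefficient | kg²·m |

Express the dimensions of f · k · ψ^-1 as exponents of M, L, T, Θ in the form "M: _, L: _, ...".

Collect each base-dimension exponent across the product:
  M: (0) + (1) − (2) = -1
  L: (0) + (1) − (1) = 0
  T: (-1) + (-3) − (0) = -4
  Θ: (0) + (-1) − (0) = -1
So the dimensions are [M⁻¹ T⁻⁴ Θ⁻¹].

M: -1, L: 0, T: -4, Θ: -1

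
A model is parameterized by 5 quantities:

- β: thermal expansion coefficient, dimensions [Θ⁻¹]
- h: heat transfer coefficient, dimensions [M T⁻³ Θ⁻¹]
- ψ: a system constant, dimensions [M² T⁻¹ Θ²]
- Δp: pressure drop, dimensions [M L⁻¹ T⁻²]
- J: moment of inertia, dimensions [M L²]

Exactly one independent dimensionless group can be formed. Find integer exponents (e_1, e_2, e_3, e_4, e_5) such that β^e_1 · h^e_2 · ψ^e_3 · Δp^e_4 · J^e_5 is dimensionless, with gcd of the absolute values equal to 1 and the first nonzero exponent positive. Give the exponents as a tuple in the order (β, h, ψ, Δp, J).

M: e_1·(0) + e_2·(1) + e_3·(2) + e_4·(1) + e_5·(1) = 0
L: e_1·(0) + e_2·(0) + e_3·(0) + e_4·(-1) + e_5·(2) = 0
T: e_1·(0) + e_2·(-3) + e_3·(-1) + e_4·(-2) + e_5·(0) = 0
Θ: e_1·(-1) + e_2·(-1) + e_3·(2) + e_4·(0) + e_5·(0) = 0
Solving this homogeneous linear system for the smallest-integer solution (first nonzero entry positive) gives (1, 1, 1, -2, -1).

(1, 1, 1, -2, -1)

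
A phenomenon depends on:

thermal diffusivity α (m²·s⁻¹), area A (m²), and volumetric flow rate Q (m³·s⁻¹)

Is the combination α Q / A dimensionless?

Sum the exponent of each base dimension across the product:
  L: [α]_L − [A]_L + [Q]_L = (2) − (2) + (3) = 3
  T: [α]_T − [A]_T + [Q]_T = (-1) − (0) + (-1) = -2
Net dimensions [L³ T⁻²] ≠ [1] — not dimensionless.

no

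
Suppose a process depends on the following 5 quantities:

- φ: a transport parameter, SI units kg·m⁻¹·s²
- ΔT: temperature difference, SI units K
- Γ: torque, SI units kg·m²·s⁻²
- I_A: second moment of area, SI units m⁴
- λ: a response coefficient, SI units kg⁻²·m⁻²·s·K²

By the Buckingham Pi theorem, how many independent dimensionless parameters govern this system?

There are 5 variables and 4 base dimensions (M, L, T, Θ).
The dimension matrix has rank 4.
Independent dimensionless groups: 5 − 4 = 1.

1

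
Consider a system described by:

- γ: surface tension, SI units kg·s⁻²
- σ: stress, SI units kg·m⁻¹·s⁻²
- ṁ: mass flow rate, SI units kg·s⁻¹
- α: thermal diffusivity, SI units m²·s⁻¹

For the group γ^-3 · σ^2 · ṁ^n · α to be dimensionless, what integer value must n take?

Balance the M exponent: (1)·n from ṁ, plus −3·(1) + 2·(1) + (0) = -1 from the rest, must sum to zero.
n − 1 = 0, so n = 1.

1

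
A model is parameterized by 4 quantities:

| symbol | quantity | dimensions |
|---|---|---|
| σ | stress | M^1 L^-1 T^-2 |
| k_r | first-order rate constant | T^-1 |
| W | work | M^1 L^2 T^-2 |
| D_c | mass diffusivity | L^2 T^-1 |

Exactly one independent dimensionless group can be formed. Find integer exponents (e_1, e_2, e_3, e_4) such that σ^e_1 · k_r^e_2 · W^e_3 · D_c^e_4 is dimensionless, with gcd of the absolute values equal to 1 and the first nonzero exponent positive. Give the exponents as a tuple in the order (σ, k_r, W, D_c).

M: e_1·(1) + e_2·(0) + e_3·(1) + e_4·(0) = 0
L: e_1·(-1) + e_2·(0) + e_3·(2) + e_4·(2) = 0
T: e_1·(-2) + e_2·(-1) + e_3·(-2) + e_4·(-1) = 0
Solving this homogeneous linear system for the smallest-integer solution (first nonzero entry positive) gives (2, -3, -2, 3).

(2, -3, -2, 3)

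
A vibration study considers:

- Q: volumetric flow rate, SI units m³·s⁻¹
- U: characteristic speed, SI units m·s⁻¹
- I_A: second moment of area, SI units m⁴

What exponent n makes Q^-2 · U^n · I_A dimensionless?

Balance the L exponent: (1)·n from U, plus −2·(3) + (4) = -2 from the rest, must sum to zero.
n − 2 = 0, so n = 2.

2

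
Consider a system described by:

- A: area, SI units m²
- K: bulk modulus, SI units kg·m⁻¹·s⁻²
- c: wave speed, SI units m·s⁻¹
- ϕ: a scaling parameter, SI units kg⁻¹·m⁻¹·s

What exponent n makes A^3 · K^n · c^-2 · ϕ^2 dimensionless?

2

Balance the M exponent: (1)·n from K, plus 3·(0) − 2·(0) + 2·(-1) = -2 from the rest, must sum to zero.
n − 2 = 0, so n = 2.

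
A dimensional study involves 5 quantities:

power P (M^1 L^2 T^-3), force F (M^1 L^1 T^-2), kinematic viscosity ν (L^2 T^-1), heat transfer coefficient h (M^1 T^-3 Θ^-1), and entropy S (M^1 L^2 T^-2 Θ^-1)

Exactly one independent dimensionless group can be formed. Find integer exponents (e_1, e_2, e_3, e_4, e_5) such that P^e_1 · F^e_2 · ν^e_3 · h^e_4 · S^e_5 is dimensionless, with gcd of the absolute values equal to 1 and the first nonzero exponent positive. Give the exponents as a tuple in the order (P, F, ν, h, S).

M: e_1·(1) + e_2·(1) + e_3·(0) + e_4·(1) + e_5·(1) = 0
L: e_1·(2) + e_2·(1) + e_3·(2) + e_4·(0) + e_5·(2) = 0
T: e_1·(-3) + e_2·(-2) + e_3·(-1) + e_4·(-3) + e_5·(-2) = 0
Θ: e_1·(0) + e_2·(0) + e_3·(0) + e_4·(-1) + e_5·(-1) = 0
Solving this homogeneous linear system for the smallest-integer solution (first nonzero entry positive) gives (4, -4, -3, -1, 1).

(4, -4, -3, -1, 1)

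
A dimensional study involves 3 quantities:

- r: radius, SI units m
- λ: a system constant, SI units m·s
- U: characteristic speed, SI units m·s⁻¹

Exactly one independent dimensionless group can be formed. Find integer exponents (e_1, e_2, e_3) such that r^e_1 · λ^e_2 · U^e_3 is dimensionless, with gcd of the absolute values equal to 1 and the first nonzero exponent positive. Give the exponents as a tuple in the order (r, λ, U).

L: e_1·(1) + e_2·(1) + e_3·(1) = 0
T: e_1·(0) + e_2·(1) + e_3·(-1) = 0
Solving this homogeneous linear system for the smallest-integer solution (first nonzero entry positive) gives (2, -1, -1).

(2, -1, -1)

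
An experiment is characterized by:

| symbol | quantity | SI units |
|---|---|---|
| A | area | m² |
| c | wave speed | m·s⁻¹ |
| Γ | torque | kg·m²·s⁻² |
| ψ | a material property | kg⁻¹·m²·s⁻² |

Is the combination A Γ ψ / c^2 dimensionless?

Sum the exponent of each base dimension across the product:
  M: [A]_M − 2·[c]_M + [Γ]_M + [ψ]_M = (0) − 2·(0) + (1) + (-1) = 0
  L: [A]_L − 2·[c]_L + [Γ]_L + [ψ]_L = (2) − 2·(1) + (2) + (2) = 4
  T: [A]_T − 2·[c]_T + [Γ]_T + [ψ]_T = (0) − 2·(-1) + (-2) + (-2) = -2
Net dimensions [L⁴ T⁻²] ≠ [1] — not dimensionless.

no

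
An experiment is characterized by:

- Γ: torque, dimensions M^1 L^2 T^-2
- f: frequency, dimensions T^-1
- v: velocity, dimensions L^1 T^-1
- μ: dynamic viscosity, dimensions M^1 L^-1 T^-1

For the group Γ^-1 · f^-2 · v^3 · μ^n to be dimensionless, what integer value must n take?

Balance the M exponent: (1)·n from μ, plus −(1) − 2·(0) + 3·(0) = -1 from the rest, must sum to zero.
n − 1 = 0, so n = 1.

1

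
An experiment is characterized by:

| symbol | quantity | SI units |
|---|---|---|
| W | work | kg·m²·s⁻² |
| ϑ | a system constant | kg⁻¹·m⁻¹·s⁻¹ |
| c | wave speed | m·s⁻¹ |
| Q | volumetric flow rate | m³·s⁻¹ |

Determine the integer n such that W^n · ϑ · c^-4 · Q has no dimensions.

Balance the M exponent: (1)·n from W, plus (-1) − 4·(0) + (0) = -1 from the rest, must sum to zero.
n − 1 = 0, so n = 1.

1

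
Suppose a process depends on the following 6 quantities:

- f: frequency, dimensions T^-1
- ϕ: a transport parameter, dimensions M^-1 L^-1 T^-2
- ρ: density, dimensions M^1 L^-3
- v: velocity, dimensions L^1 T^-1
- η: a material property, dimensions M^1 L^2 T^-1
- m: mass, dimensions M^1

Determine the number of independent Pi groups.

There are 6 variables and 3 base dimensions (M, L, T).
The dimension matrix has rank 3.
Independent dimensionless groups: 6 − 3 = 3.

3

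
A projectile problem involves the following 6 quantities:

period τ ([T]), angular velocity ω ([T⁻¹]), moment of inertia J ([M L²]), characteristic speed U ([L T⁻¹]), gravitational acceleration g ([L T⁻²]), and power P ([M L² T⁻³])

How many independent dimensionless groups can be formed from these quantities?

3

There are 6 variables and 3 base dimensions (M, L, T).
The dimension matrix has rank 3.
Independent dimensionless groups: 6 − 3 = 3.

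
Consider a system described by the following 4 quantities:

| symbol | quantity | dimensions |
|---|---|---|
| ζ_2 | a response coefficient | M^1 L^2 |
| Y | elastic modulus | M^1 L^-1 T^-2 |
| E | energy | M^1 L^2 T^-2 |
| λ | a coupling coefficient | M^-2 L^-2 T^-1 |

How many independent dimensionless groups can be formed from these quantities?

There are 4 variables and 3 base dimensions (M, L, T).
The dimension matrix has rank 3.
Independent dimensionless groups: 4 − 3 = 1.

1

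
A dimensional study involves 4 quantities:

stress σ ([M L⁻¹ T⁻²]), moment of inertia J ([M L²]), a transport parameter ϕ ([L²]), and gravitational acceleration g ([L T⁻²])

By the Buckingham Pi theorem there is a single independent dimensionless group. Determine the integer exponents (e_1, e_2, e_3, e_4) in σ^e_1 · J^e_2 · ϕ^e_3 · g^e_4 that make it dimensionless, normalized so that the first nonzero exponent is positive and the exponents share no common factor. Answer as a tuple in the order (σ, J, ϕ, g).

(1, -1, 2, -1)

M: e_1·(1) + e_2·(1) + e_3·(0) + e_4·(0) = 0
L: e_1·(-1) + e_2·(2) + e_3·(2) + e_4·(1) = 0
T: e_1·(-2) + e_2·(0) + e_3·(0) + e_4·(-2) = 0
Solving this homogeneous linear system for the smallest-integer solution (first nonzero entry positive) gives (1, -1, 2, -1).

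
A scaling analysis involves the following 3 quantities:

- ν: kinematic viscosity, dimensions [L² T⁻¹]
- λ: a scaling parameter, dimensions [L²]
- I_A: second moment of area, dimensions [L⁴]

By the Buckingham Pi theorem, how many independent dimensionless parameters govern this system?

There are 3 variables and 2 base dimensions (L, T).
The dimension matrix has rank 2.
Independent dimensionless groups: 3 − 2 = 1.

1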